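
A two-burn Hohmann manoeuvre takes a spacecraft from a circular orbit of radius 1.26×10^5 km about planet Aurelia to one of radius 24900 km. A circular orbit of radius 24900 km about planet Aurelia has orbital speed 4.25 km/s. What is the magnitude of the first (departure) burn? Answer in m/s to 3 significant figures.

From the circular-orbit relation v² = μ/r at r = 24900 km: μ = v²r = (4.25)² × 24900 = 4.49756×10^5 km³/s².
Semi-major axis of the transfer orbit: a_t = (1.260×10^5 + 24900)/2 = 75450 km.
On the circular orbit at r = 1.260×10^5 km, v_c = √(μ/r) = 1.889 km/s.
Vis-viva on the transfer ellipse at r = 1.260×10^5 km gives v_t = √[μ(2/r − 1/a_t)] = 1.085 km/s.
Δv₁ = |v_t − v_c| = |1.085 − 1.889| = 0.8040 km/s.

Δv₁ = 804 m/s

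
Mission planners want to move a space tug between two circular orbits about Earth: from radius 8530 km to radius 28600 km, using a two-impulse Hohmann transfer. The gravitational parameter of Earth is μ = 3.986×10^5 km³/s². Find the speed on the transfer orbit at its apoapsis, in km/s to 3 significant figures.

v = 2.53 km/s

Transfer-ellipse semi-major axis a_t = (r₁ + r₂)/2 = (8530 + 28600)/2 = 18565 km.
At apoapsis, r = 28600 km.
Applying v² = μ(2/r − 1/a_t): v = 2.531 km/s.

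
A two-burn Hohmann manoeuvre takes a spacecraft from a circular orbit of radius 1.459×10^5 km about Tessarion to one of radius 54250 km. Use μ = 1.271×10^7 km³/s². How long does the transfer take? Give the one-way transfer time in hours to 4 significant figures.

The Hohmann ellipse has a_t = (r₁ + r₂)/2 = 1.00075×10^5 km.
By Kepler's third law the transfer-orbit period is T = 2π√(a_t³/μ), so t = T/2 = 27898 s.
Converting: 27898 s ÷ 3600 s/hour = 7.749 hours.

t = 7.749 hours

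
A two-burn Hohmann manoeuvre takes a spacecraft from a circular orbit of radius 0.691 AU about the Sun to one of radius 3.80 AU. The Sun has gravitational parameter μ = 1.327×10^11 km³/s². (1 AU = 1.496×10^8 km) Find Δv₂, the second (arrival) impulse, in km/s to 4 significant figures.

In km: r₁ = 0.691 × 1.496×10^8 = 1.033736×10^8 km; r₂ = 3.80 × 1.496×10^8 = 5.6848×10^8 km.
Semi-major axis of the transfer orbit: a_t = (1.033736×10^8 + 5.6848×10^8)/2 = 3.359268×10^8 km.
On the circular orbit at r = 5.6848×10^8 km, v_c = √(μ/r) = 15.278 km/s.
Vis-viva on the transfer ellipse at r = 5.6848×10^8 km gives v_t = √[μ(2/r − 1/a_t)] = 8.4754 km/s.
Δv₂ = |v_t − v_c| = |8.4754 − 15.278| = 6.803 km/s.

Δv₂ = 6.803 km/s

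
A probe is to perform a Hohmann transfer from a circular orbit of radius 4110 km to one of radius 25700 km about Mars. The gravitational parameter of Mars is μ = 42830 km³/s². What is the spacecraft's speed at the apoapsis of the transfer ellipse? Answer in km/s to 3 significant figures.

Transfer-ellipse semi-major axis a_t = (r₁ + r₂)/2 = (4110 + 25700)/2 = 14905 km.
The apoapsis of the transfer ellipse is at r = 25700 km.
Applying v² = μ(2/r − 1/a_t): v = 0.6779 km/s.

v = 0.678 km/s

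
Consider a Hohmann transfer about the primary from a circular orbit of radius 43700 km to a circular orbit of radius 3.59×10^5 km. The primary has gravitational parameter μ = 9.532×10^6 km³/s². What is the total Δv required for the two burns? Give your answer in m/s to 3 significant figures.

Δv = 7700 m/s

The Hohmann ellipse has a_t = (r₁ + r₂)/2 = 2.0135×10^5 km.
Circular speed at r₁: v₁ = √(μ/r₁) = √(9.532×10^6/43700) = 14.769 km/s.
Transfer-orbit speed at r₁ (vis-viva): v_p = √[μ(2/r₁ − 1/a_t)] = 19.721 km/s.
First burn Δv₁ = |v_p − v₁| = 4.952 km/s.
Circular speed at r₂: v₂ = √(μ/r₂) = 5.153 km/s.
Transfer-orbit speed at r₂: v_a = √[μ(2/r₂ − 1/a_t)] = 2.401 km/s.
Second burn Δv₂ = |v₂ − v_a| = 2.752 km/s.
Total Δv = Δv₁ + Δv₂ = 7.704 km/s.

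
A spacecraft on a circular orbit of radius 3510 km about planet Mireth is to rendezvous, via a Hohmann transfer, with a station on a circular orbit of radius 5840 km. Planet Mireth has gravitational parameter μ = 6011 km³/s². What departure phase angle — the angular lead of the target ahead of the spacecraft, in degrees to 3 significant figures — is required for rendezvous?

φ = 51.1°

Transfer-ellipse semi-major axis a_t = (r₁ + r₂)/2 = (3510 + 5840)/2 = 4675 km.
Transfer time t = π√(a_t³/μ) = 12952 s.
The target's mean motion on its circular orbit is ω₂ = √(μ/r₂³) = 1.7372×10^-4 rad/s.
Angle swept by the target during transfer: ω₂·t = 2.250 rad = 128.9°.
Arrival is 180° from departure on the ellipse, so φ = 180° − 128.9° = 51.1°.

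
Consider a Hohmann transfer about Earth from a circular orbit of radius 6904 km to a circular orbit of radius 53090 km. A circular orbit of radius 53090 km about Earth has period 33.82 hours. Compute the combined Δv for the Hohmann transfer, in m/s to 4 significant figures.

Δv = 3935 m/s

From Kepler's third law T² = 4π²r³/μ at r = 53090 km, T = 33.82 hours = 33.82 × 3600 s = 1.21752×10^5 s: μ = 4π²r³/T² = 3.98516×10^5 km³/s².
The Hohmann ellipse has a_t = (r₁ + r₂)/2 = 29997 km.
At r₁ the circular-orbit speed is v₁ = √(μ/r₁) = 7.59753 km/s.
Transfer-orbit speed at r₁ (vis-viva equation): v_p = √[μ(2/r₁ − 1/a_t)] = 10.1074 km/s.
First burn Δv₁ = |v_p − v₁| = 2.510 km/s.
At r₂, v₂ = √(μ/r₂) = 2.7398 km/s.
Transfer-orbit speed at r₂: v_a = √[μ(2/r₂ − 1/a_t)] = 1.3144 km/s.
Second burn Δv₂ = |v₂ − v_a| = 1.425 km/s.
Δv = Δv₁ + Δv₂ = 2.510 + 1.425 = 3.935 km/s.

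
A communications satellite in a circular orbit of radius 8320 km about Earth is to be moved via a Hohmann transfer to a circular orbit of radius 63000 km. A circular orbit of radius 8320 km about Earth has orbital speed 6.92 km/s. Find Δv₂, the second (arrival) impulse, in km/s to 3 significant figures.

Δv₂ = 1.30 km/s

From the circular-orbit relation v² = μ/r at r = 8320 km: μ = v²r = (6.92)² × 8320 = 3.98415×10^5 km³/s².
Semi-major axis of the transfer orbit: a_t = (8320 + 63000)/2 = 35660 km.
Circular speed at r = 63000 km: v_c = √(μ/r) = 2.515 km/s.
Transfer-orbit speed at the same r (vis-viva, a = a_t): v_t = √[μ(2/r − 1/a_t)] = 1.215 km/s.
Δv₂ = |v_t − v_c| = |1.215 − 2.515| = 1.300 km/s.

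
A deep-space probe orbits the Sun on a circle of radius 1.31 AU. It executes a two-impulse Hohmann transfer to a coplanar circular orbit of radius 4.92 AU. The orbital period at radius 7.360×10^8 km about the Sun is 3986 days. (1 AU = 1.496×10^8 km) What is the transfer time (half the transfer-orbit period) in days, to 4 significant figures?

t = 1004 days

From Kepler's third law T² = 4π²r³/μ at r = 7.360×10^8 km, T = 3986 days = 3986 × 86400 s = 3.443904×10^8 s: μ = 4π²r³/T² = 1.32706×10^11 km³/s².
In km: r₁ = 1.31 × 1.496×10^8 = 1.95976×10^8 km; r₂ = 4.92 × 1.496×10^8 = 7.36032×10^8 km.
The Hohmann ellipse has a_t = (r₁ + r₂)/2 = 4.66004×10^8 km.
By Kepler's third law the transfer-orbit period is T = 2π√(a_t³/μ), so t = T/2 = 8.675×10^7 s.
Converting: 8.675×10^7 s ÷ 86400 s/day = 1004 days.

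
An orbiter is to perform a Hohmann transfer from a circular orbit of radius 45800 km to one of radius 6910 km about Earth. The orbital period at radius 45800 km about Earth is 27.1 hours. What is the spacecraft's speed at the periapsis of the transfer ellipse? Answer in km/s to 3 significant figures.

From Kepler's third law T² = 4π²r³/μ at r = 45800 km, T = 27.1 hours = 27.1 × 3600 s = 97560 s: μ = 4π²r³/T² = 3.98486×10^5 km³/s².
Semi-major axis of the transfer orbit: a_t = (45800 + 6910)/2 = 26355 km.
The periapsis of the transfer ellipse is at r = 6910 km.
Applying v² = μ(2/r − 1/a_t): v = 10.01 km/s.

v = 10.0 km/s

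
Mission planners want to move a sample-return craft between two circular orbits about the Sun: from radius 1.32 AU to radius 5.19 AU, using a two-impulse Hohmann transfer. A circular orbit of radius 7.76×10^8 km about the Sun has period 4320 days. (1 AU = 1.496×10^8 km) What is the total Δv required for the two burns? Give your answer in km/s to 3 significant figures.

Δv = 11.5 km/s

From Kepler's third law T² = 4π²r³/μ at r = 7.76×10^8 km, T = 4320 days = 4320 × 86400 s = 3.73248×10^8 s: μ = 4π²r³/T² = 1.32419×10^11 km³/s².
In km: r₁ = 1.32 × 1.496×10^8 = 1.97472×10^8 km; r₂ = 5.19 × 1.496×10^8 = 7.76424×10^8 km.
Semi-major axis of the transfer orbit: a_t = (1.97472×10^8 + 7.76424×10^8)/2 = 4.86948×10^8 km.
Circular speed at r₁: v₁ = √(μ/r₁) = √(1.32419×10^11/1.97472×10^8) = 25.8954 km/s.
Transfer-orbit speed at r₁ (v² = μ(2/r − 1/a)): v_p = √[μ(2/r₁ − 1/a_t)] = 32.6987 km/s.
First burn Δv₁ = |v_p − v₁| = 6.803 km/s.
At r₂, v₂ = √(μ/r₂) = 13.059 km/s.
Transfer-orbit speed at r₂: v_a = √[μ(2/r₂ − 1/a_t)] = 8.3164 km/s.
Second burn Δv₂ = |v₂ − v_a| = 4.743 km/s.
Total Δv = Δv₁ + Δv₂ = 11.55 km/s.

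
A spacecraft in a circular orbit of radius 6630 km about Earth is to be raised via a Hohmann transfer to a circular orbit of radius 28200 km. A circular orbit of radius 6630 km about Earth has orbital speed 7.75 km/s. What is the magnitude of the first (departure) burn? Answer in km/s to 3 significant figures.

From the circular-orbit relation v² = μ/r at r = 6630 km: μ = v²r = (7.75)² × 6630 = 3.98214×10^5 km³/s².
Semi-major axis of the transfer orbit: a_t = (6630 + 28200)/2 = 17415 km.
Circular speed at r = 6630 km: v_c = √(μ/r) = 7.750 km/s.
Transfer-orbit speed at the same r (vis-viva, a = a_t): v_t = √[μ(2/r − 1/a_t)] = 9.862 km/s.
Δv₁ = |v_t − v_c| = |9.862 − 7.750| = 2.112 km/s.

Δv₁ = 2.11 km/s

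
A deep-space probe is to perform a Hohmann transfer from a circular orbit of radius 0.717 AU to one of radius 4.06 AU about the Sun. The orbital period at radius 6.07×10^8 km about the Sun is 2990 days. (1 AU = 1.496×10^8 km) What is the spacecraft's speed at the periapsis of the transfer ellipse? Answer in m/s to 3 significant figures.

From Kepler's third law T² = 4π²r³/μ at r = 6.07×10^8 km, T = 2990 days = 2990 × 86400 s = 2.58336×10^8 s: μ = 4π²r³/T² = 1.32299×10^11 km³/s².
In km: r₁ = 0.717 × 1.496×10^8 = 1.072632×10^8 km; r₂ = 4.06 × 1.496×10^8 = 6.07376×10^8 km.
Semi-major axis of the transfer orbit: a_t = (1.072632×10^8 + 6.07376×10^8)/2 = 3.573196×10^8 km.
The periapsis of the transfer ellipse is at r = 1.072632×10^8 km.
Applying v² = μ(2/r − 1/a_t): v = 45.79 km/s.

v = 45800 m/s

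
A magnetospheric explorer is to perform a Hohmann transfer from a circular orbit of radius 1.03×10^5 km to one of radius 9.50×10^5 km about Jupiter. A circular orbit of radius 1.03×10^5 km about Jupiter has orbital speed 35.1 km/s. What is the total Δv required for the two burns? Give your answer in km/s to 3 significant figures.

Δv = 18.5 km/s

From the circular-orbit relation v² = μ/r at r = 1.03×10^5 km: μ = v²r = (35.1)² × 1.03×10^5 = 1.26897×10^8 km³/s².
The Hohmann ellipse has a_t = (r₁ + r₂)/2 = 5.265×10^5 km.
Circular speed at r₁: v₁ = √(μ/r₁) = √(1.26897×10^8/1.030×10^5) = 35.100 km/s.
On the transfer ellipse at r₁, vis-viva equation gives v_p = √[μ(2/r₁ − 1/a_t)] = 47.149 km/s.
First burn Δv₁ = |v_p − v₁| = 12.049 km/s.
Circular speed at r₂: v₂ = √(μ/r₂) = 11.5575 km/s.
Transfer-orbit speed at r₂: v_a = √[μ(2/r₂ − 1/a_t)] = 5.11191 km/s.
Second burn Δv₂ = |v₂ − v_a| = 6.4456 km/s.
Total Δv = Δv₁ + Δv₂ = 18.49 km/s.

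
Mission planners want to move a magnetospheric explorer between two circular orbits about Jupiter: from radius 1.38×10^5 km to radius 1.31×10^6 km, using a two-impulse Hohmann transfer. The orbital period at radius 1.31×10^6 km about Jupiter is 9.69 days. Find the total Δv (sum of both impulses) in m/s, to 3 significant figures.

Δv = 16000 m/s

From Kepler's third law T² = 4π²r³/μ at r = 1.31×10^6 km, T = 9.69 days = 9.69 × 86400 s = 8.37216×10^5 s: μ = 4π²r³/T² = 1.26619×10^8 km³/s².
The Hohmann ellipse has a_t = (r₁ + r₂)/2 = 7.240×10^5 km.
Circular speed at r₁: v₁ = √(μ/r₁) = √(1.26619×10^8/1.380×10^5) = 30.291 km/s.
Transfer-orbit speed at r₁ (vis-viva equation): v_p = √[μ(2/r₁ − 1/a_t)] = 40.745 km/s.
First burn Δv₁ = |v_p − v₁| = 10.45 km/s.
Circular speed at r₂: v₂ = √(μ/r₂) = 9.831 km/s.
Transfer-orbit speed at r₂: v_a = √[μ(2/r₂ − 1/a_t)] = 4.292 km/s.
Second burn Δv₂ = |v₂ − v_a| = 5.539 km/s.
Total Δv = Δv₁ + Δv₂ = 15.99 km/s.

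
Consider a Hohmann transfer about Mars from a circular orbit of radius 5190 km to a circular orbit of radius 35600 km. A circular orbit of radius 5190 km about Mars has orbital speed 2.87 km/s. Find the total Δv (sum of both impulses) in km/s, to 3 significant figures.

From the circular-orbit relation v² = μ/r at r = 5190 km: μ = v²r = (2.87)² × 5190 = 42749.5 km³/s².
Transfer-ellipse semi-major axis a_t = (r₁ + r₂)/2 = (5190 + 35600)/2 = 20395 km.
Circular speed at r₁: v₁ = √(μ/r₁) = √(42749.5/5190) = 2.8700 km/s.
Transfer-orbit speed at r₁ (vis-viva): v_p = √[μ(2/r₁ − 1/a_t)] = 3.7918 km/s.
First burn Δv₁ = |v_p − v₁| = 0.9218 km/s.
At r₂, v₂ = √(μ/r₂) = 1.0958 km/s.
Transfer-orbit speed at r₂: v_a = √[μ(2/r₂ − 1/a_t)] = 0.55279 km/s.
Second burn Δv₂ = |v₂ − v_a| = 0.5430 km/s.
Total Δv = Δv₁ + Δv₂ = 1.465 km/s.

Δv = 1.46 km/s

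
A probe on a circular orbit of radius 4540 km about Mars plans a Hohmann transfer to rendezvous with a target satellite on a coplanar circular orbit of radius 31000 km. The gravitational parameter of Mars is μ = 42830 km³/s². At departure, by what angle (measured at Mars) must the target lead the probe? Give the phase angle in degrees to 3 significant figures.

Semi-major axis of the transfer orbit: a_t = (4540 + 31000)/2 = 17770 km.
Transfer time t = π√(a_t³/μ) = 35958.9 s.
The target's mean motion on its circular orbit is ω₂ = √(μ/r₂³) = 3.79168×10^-5 rad/s.
Angle swept by the target during transfer: ω₂·t = 1.3634 rad = 78.12°.
Arrival is 180° from departure on the ellipse, so φ = 180° − 78.12° = 102°.

φ = 102°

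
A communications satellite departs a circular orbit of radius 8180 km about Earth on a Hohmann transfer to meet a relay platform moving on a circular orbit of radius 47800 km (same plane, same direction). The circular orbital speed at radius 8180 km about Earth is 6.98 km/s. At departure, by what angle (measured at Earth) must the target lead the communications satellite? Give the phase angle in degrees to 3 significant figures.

From the circular-orbit relation v² = μ/r at r = 8180 km: μ = v²r = (6.98)² × 8180 = 3.98533×10^5 km³/s².
Transfer-ellipse semi-major axis a_t = (r₁ + r₂)/2 = (8180 + 47800)/2 = 27990 km.
Transfer time t = π√(a_t³/μ) = 23304 s.
Target angular speed ω₂ = √(μ/r₂³) = 6.0407×10^-5 rad/s.
Angle swept by the target during transfer: ω₂·t = 1.4077 rad = 80.66°.
Arrival is 180° from departure on the ellipse, so φ = 180° − 80.66° = 99.3°.

φ = 99.3°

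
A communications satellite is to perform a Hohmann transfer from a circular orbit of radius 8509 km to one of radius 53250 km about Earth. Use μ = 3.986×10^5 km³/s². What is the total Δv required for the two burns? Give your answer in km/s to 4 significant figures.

The Hohmann ellipse has a_t = (r₁ + r₂)/2 = 30879.5 km.
Circular speed at r₁: v₁ = √(μ/r₁) = √(3.986×10^5/8509) = 6.8443 km/s.
Transfer-orbit speed at r₁ (v² = μ(2/r − 1/a)): v_p = √[μ(2/r₁ − 1/a_t)] = 8.9878 km/s.
First burn Δv₁ = |v_p − v₁| = 2.1435 km/s.
Circular speed at r₂: v₂ = √(μ/r₂) = 2.7360 km/s.
Transfer-orbit speed at r₂: v_a = √[μ(2/r₂ − 1/a_t)] = 1.4362 km/s.
Second burn Δv₂ = |v₂ − v_a| = 1.2998 km/s.
Δv = Δv₁ + Δv₂ = 2.1435 + 1.2998 = 3.443 km/s.

Δv = 3.443 km/s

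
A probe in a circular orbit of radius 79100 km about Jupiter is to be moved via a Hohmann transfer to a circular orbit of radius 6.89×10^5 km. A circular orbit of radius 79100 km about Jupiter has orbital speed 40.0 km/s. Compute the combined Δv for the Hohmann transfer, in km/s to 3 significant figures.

From the circular-orbit relation v² = μ/r at r = 79100 km: μ = v²r = (40.0)² × 79100 = 1.26560×10^8 km³/s².
Semi-major axis of the transfer orbit: a_t = (79100 + 6.890×10^5)/2 = 3.8405×10^5 km.
Circular speed at r₁: v₁ = √(μ/r₁) = √(1.26560×10^8/79100) = 40.00 km/s.
Transfer-orbit speed at r₁ (vis-viva equation): v_p = √[μ(2/r₁ − 1/a_t)] = 53.58 km/s.
First burn Δv₁ = |v_p − v₁| = 13.58 km/s.
Circular speed at r₂: v₂ = √(μ/r₂) = 13.553 km/s.
Transfer-orbit speed at r₂: v_a = √[μ(2/r₂ − 1/a_t)] = 6.1508 km/s.
Second burn Δv₂ = |v₂ − v_a| = 7.402 km/s.
Total Δv = Δv₁ + Δv₂ = 20.98 km/s.

Δv = 21.0 km/s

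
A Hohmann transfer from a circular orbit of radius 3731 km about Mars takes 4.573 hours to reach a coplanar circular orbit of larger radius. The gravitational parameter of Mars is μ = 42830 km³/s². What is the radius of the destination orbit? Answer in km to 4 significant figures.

r₂ = 17380 km

Transfer time t = 4.573 hours = 16462.8 s, and t = π√(a_t³/μ).
So a_t = (μ t²/π²)^(1/3) = (42830 × (16462.8)² / π²)^(1/3) = 10556 km.
Since a_t = (r₁ + r₂)/2, r₂ = 2a_t − r₁ = 2×10556 − 3731 = 17381 km.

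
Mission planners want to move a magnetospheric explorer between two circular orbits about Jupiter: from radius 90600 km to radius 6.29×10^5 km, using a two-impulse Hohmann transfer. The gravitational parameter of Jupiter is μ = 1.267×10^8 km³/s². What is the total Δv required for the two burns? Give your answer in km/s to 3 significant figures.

The Hohmann ellipse has a_t = (r₁ + r₂)/2 = 3.598×10^5 km.
Circular speed at r₁: v₁ = √(μ/r₁) = √(1.267×10^8/90600) = 37.396 km/s.
On the transfer ellipse at r₁, vis-viva gives v_p = √[μ(2/r₁ − 1/a_t)] = 49.445 km/s.
First burn Δv₁ = |v_p − v₁| = 12.05 km/s.
At r₂, v₂ = √(μ/r₂) = 14.193 km/s.
Transfer-orbit speed at r₂: v_a = √[μ(2/r₂ − 1/a_t)] = 7.1219 km/s.
Second burn Δv₂ = |v₂ − v_a| = 7.071 km/s.
Δv = Δv₁ + Δv₂ = 12.05 + 7.071 = 19.12 km/s.

Δv = 19.1 km/s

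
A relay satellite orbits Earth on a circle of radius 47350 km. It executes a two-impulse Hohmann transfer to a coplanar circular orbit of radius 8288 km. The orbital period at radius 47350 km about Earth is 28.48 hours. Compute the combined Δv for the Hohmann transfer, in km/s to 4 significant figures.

From Kepler's third law T² = 4π²r³/μ at r = 47350 km, T = 28.48 hours = 28.48 × 3600 s = 1.02528×10^5 s: μ = 4π²r³/T² = 3.98689×10^5 km³/s².
Semi-major axis of the transfer orbit: a_t = (47350 + 8288)/2 = 27819 km.
At r₁ the circular-orbit speed is v₁ = √(μ/r₁) = 2.902 km/s.
Transfer-orbit speed at r₁ (vis-viva equation): v_a = √[μ(2/r₁ − 1/a_t)] = 1.584 km/s.
First burn Δv₁ = |v_a − v₁| = 1.318 km/s.
At r₂, v₂ = √(μ/r₂) = 6.936 km/s.
Transfer-orbit speed at r₂: v_p = √[μ(2/r₂ − 1/a_t)] = 9.049 km/s.
Second burn Δv₂ = |v₂ − v_p| = 2.113 km/s.
Δv = Δv₁ + Δv₂ = 1.318 + 2.113 = 3.431 km/s.

Δv = 3.431 km/s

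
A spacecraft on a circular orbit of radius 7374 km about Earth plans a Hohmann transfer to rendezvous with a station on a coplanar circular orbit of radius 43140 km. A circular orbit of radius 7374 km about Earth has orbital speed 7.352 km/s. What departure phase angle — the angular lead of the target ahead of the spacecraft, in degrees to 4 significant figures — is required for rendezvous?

From the circular-orbit relation v² = μ/r at r = 7374 km: μ = v²r = (7.352)² × 7374 = 3.98579×10^5 km³/s².
Semi-major axis of the transfer orbit: a_t = (7374 + 43140)/2 = 25257 km.
The half-period of the transfer ellipse is t = π√(a_t³/μ) = 19974.0 s.
Target angular speed ω₂ = √(μ/r₂³) = 7.04591×10^-5 rad/s.
Angle swept by the target during transfer: ω₂·t = 1.4074 rad = 80.64°.
Arrival is 180° from departure on the ellipse, so φ = 180° − 80.64° = 99.36°.

φ = 99.36°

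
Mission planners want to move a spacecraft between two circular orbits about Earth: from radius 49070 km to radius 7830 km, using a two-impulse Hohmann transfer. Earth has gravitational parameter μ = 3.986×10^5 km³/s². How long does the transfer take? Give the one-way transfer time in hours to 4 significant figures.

t = 6.633 hours

Semi-major axis of the transfer orbit: a_t = (49070 + 7830)/2 = 28450 km.
Half the transfer-orbit period gives t = π√(a_t³/μ) = 23880 s.
Converting: 23880 s ÷ 3600 s/hour = 6.633 hours.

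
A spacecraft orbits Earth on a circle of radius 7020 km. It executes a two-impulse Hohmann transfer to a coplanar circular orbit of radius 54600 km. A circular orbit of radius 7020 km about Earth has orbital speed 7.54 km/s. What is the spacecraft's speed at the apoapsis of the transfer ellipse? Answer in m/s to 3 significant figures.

From the circular-orbit relation v² = μ/r at r = 7020 km: μ = v²r = (7.54)² × 7020 = 3.99098×10^5 km³/s².
Semi-major axis of the transfer orbit: a_t = (7020 + 54600)/2 = 30810 km.
The apoapsis of the transfer ellipse is at r = 54600 km.
Vis-viva: v = √[μ(2/r − 1/a_t)] = √[3.99098×10^5 × (2/54600 − 1/30810)] = 1.291 km/s.

v = 1290 m/s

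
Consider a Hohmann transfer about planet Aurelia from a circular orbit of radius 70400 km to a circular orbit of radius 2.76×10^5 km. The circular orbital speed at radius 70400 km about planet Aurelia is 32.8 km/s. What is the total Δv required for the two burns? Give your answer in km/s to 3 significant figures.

Δv = 14.6 km/s

From the circular-orbit relation v² = μ/r at r = 70400 km: μ = v²r = (32.8)² × 70400 = 7.57391×10^7 km³/s².
Transfer-ellipse semi-major axis a_t = (r₁ + r₂)/2 = (70400 + 2.760×10^5)/2 = 1.732×10^5 km.
At r₁ the circular-orbit speed is v₁ = √(μ/r₁) = 32.800 km/s.
On the transfer ellipse at r₁, vis-viva equation gives v_p = √[μ(2/r₁ − 1/a_t)] = 41.405 km/s.
First burn Δv₁ = |v_p − v₁| = 8.605 km/s.
Circular speed at r₂: v₂ = √(μ/r₂) = 16.5655 km/s.
Transfer-orbit speed at r₂: v_a = √[μ(2/r₂ − 1/a_t)] = 10.5613 km/s.
Second burn Δv₂ = |v₂ − v_a| = 6.004 km/s.
Total Δv = Δv₁ + Δv₂ = 14.61 km/s.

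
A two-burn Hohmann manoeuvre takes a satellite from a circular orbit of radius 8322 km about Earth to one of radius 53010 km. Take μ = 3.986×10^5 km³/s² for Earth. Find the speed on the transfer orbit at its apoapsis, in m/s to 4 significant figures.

Semi-major axis of the transfer orbit: a_t = (8322 + 53010)/2 = 30666 km.
The apoapsis of the transfer ellipse is at r = 53010 km.
Applying v² = μ(2/r − 1/a_t): v = 1.428 km/s.

v = 1428 m/s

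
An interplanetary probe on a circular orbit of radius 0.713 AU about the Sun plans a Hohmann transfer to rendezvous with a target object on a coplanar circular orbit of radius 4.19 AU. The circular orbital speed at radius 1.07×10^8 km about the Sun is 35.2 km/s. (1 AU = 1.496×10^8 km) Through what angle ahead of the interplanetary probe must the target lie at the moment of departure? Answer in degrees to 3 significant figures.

From the circular-orbit relation v² = μ/r at r = 1.07×10^8 km: μ = v²r = (35.2)² × 1.07×10^8 = 1.32577×10^11 km³/s².
In km: r₁ = 0.713 × 1.496×10^8 = 1.066648×10^8 km; r₂ = 4.19 × 1.496×10^8 = 6.26824×10^8 km.
Transfer-ellipse semi-major axis a_t = (r₁ + r₂)/2 = (1.066648×10^8 + 6.26824×10^8)/2 = 3.667444×10^8 km.
Transfer time t = π√(a_t³/μ) = 6.060×10^7 s.
Target angular speed ω₂ = √(μ/r₂³) = 2.320×10^-8 rad/s.
Angle swept by the target during transfer: ω₂·t = 1.406 rad = 80.56°.
The interplanetary probe traverses 180° on the transfer ellipse, so the target must lead by 180° − 80.56° = 99.4°.

φ = 99.4°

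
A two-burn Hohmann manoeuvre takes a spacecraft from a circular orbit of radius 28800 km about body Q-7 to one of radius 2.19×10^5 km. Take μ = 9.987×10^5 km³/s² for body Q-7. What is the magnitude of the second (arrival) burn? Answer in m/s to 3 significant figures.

The Hohmann ellipse has a_t = (r₁ + r₂)/2 = 1.239×10^5 km.
On the circular orbit at r = 2.190×10^5 km, v_c = √(μ/r) = 2.1355 km/s.
Vis-viva on the transfer ellipse at r = 2.190×10^5 km gives v_t = √[μ(2/r − 1/a_t)] = 1.0296 km/s.
Δv₂ = |v_t − v_c| = |1.0296 − 2.1355| = 1.106 km/s.

Δv₂ = 1110 m/s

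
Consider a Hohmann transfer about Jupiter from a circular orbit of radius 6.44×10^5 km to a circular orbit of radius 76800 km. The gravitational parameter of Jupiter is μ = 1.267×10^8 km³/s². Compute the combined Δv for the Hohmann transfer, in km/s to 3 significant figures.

Δv = 21.2 km/s

The Hohmann ellipse has a_t = (r₁ + r₂)/2 = 3.604×10^5 km.
Circular speed at r₁: v₁ = √(μ/r₁) = √(1.267×10^8/6.440×10^5) = 14.026 km/s.
Transfer-orbit speed at r₁ (vis-viva equation): v_a = √[μ(2/r₁ − 1/a_t)] = 6.4749 km/s.
First burn Δv₁ = |v_a − v₁| = 7.551 km/s.
Circular speed at r₂: v₂ = √(μ/r₂) = 40.617 km/s.
Transfer-orbit speed at r₂: v_p = √[μ(2/r₂ − 1/a_t)] = 54.295 km/s.
Second burn Δv₂ = |v₂ − v_p| = 13.68 km/s.
Δv = Δv₁ + Δv₂ = 7.551 + 13.68 = 21.23 km/s.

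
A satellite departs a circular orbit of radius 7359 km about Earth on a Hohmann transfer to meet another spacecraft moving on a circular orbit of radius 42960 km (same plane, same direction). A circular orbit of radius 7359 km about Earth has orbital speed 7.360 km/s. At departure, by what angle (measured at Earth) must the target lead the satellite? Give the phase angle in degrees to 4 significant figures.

φ = 99.33°

From the circular-orbit relation v² = μ/r at r = 7359 km: μ = v²r = (7.360)² × 7359 = 3.98634×10^5 km³/s².
The Hohmann ellipse has a_t = (r₁ + r₂)/2 = 25159.5 km.
The half-period of the transfer ellipse is t = π√(a_t³/μ) = 19860 s.
Target angular speed ω₂ = √(μ/r₂³) = 7.091×10^-5 rad/s.
Angle swept by the target during transfer: ω₂·t = 1.408 rad = 80.67°.
Arrival is 180° from departure on the ellipse, so φ = 180° − 80.67° = 99.33°.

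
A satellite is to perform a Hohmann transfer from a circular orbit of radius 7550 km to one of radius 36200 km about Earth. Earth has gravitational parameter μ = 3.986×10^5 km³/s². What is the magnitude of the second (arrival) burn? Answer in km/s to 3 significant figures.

Δv₂ = 1.37 km/s

The Hohmann ellipse has a_t = (r₁ + r₂)/2 = 21875 km.
Circular speed at r = 36200 km: v_c = √(μ/r) = 3.318 km/s.
Transfer-orbit speed at the same r (vis-viva, a = a_t): v_t = √[μ(2/r − 1/a_t)] = 1.949 km/s.
Δv₂ = |v_t − v_c| = |1.949 − 3.318| = 1.369 km/s.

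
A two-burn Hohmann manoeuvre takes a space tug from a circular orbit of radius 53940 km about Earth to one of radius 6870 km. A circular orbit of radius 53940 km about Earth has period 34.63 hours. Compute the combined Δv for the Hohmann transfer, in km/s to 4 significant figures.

Δv = 3.955 km/s

From Kepler's third law T² = 4π²r³/μ at r = 53940 km, T = 34.63 hours = 34.63 × 3600 s = 1.24668×10^5 s: μ = 4π²r³/T² = 3.98642×10^5 km³/s².
The Hohmann ellipse has a_t = (r₁ + r₂)/2 = 30405 km.
At r₁ the circular-orbit speed is v₁ = √(μ/r₁) = 2.7185 km/s.
On the transfer ellipse at r₁, v² = μ(2/r − 1/a) gives v_a = √[μ(2/r₁ − 1/a_t)] = 1.2922 km/s.
First burn Δv₁ = |v_a − v₁| = 1.426 km/s.
At r₂, v₂ = √(μ/r₂) = 7.617508 km/s.
Transfer-orbit speed at r₂: v_p = √[μ(2/r₂ − 1/a_t)] = 10.14602 km/s.
Second burn Δv₂ = |v₂ − v_p| = 2.529 km/s.
Total Δv = Δv₁ + Δv₂ = 3.955 km/s.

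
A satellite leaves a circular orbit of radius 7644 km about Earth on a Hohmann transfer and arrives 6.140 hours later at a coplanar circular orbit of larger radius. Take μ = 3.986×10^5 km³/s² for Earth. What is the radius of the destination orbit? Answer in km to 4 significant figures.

r₂ = 46400 km

Transfer time t = 6.140 hours = 22104 s, and t = π√(a_t³/μ).
So a_t = (μ t²/π²)^(1/3) = (3.986×10^5 × (22104)² / π²)^(1/3) = 27023 km.
Since a_t = (r₁ + r₂)/2, r₂ = 2a_t − r₁ = 2×27023 − 7644 = 46402 km.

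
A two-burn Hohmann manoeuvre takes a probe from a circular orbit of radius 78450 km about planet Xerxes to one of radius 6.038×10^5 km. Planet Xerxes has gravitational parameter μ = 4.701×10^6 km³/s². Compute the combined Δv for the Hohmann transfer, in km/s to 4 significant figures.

Δv = 4.010 km/s

Semi-major axis of the transfer orbit: a_t = (78450 + 6.038×10^5)/2 = 3.41125×10^5 km.
At r₁ the circular-orbit speed is v₁ = √(μ/r₁) = 7.7410 km/s.
On the transfer ellipse at r₁, v² = μ(2/r − 1/a) gives v_p = √[μ(2/r₁ − 1/a_t)] = 10.299 km/s.
First burn Δv₁ = |v_p − v₁| = 2.558 km/s.
At r₂, v₂ = √(μ/r₂) = 2.790 km/s.
Transfer-orbit speed at r₂: v_a = √[μ(2/r₂ − 1/a_t)] = 1.338 km/s.
Second burn Δv₂ = |v₂ − v_a| = 1.452 km/s.
Δv = Δv₁ + Δv₂ = 2.558 + 1.452 = 4.010 km/s.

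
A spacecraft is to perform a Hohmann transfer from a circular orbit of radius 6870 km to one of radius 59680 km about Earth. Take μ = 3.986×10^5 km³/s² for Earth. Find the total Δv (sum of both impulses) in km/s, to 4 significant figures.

Transfer-ellipse semi-major axis a_t = (r₁ + r₂)/2 = (6870 + 59680)/2 = 33275 km.
Circular speed at r₁: v₁ = √(μ/r₁) = √(3.986×10^5/6870) = 7.6171 km/s.
On the transfer ellipse at r₁, v² = μ(2/r − 1/a) gives v_p = √[μ(2/r₁ − 1/a_t)] = 10.201 km/s.
First burn Δv₁ = |v_p − v₁| = 2.584 km/s.
At r₂, v₂ = √(μ/r₂) = 2.584 km/s.
Transfer-orbit speed at r₂: v_a = √[μ(2/r₂ − 1/a_t)] = 1.174 km/s.
Second burn Δv₂ = |v₂ − v_a| = 1.410 km/s.
Total Δv = Δv₁ + Δv₂ = 3.994 km/s.

Δv = 3.994 km/s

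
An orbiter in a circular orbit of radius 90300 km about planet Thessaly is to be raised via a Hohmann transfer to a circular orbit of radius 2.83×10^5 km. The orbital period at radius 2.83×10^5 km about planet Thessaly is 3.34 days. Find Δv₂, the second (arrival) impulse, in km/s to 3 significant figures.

Δv₂ = 1.88 km/s

From Kepler's third law T² = 4π²r³/μ at r = 2.83×10^5 km, T = 3.34 days = 3.34 × 86400 s = 2.88576×10^5 s: μ = 4π²r³/T² = 1.07448×10^7 km³/s².
Transfer-ellipse semi-major axis a_t = (r₁ + r₂)/2 = (90300 + 2.830×10^5)/2 = 1.8665×10^5 km.
Circular speed at r = 2.830×10^5 km: v_c = √(μ/r) = 6.162 km/s.
Transfer-orbit speed at the same r (vis-viva, a = a_t): v_t = √[μ(2/r − 1/a_t)] = 4.286 km/s.
Δv₂ = |v_t − v_c| = |4.286 − 6.162| = 1.876 km/s.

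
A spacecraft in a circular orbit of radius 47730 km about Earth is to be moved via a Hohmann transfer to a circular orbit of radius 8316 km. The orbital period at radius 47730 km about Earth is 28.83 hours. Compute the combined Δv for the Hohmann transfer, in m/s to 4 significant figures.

Δv = 3427 m/s

From Kepler's third law T² = 4π²r³/μ at r = 47730 km, T = 28.83 hours = 28.83 × 3600 s = 1.03788×10^5 s: μ = 4π²r³/T² = 3.98510×10^5 km³/s².
Transfer-ellipse semi-major axis a_t = (r₁ + r₂)/2 = (47730 + 8316)/2 = 28023 km.
At r₁ the circular-orbit speed is v₁ = √(μ/r₁) = 2.8895 km/s.
Transfer-orbit speed at r₁ (v² = μ(2/r − 1/a)): v_a = √[μ(2/r₁ − 1/a_t)] = 1.5741 km/s.
First burn Δv₁ = |v_a − v₁| = 1.315 km/s.
Circular speed at r₂: v₂ = √(μ/r₂) = 6.922 km/s.
Transfer-orbit speed at r₂: v_p = √[μ(2/r₂ − 1/a_t)] = 9.034 km/s.
Second burn Δv₂ = |v₂ − v_p| = 2.112 km/s.
Δv = Δv₁ + Δv₂ = 1.315 + 2.112 = 3.427 km/s.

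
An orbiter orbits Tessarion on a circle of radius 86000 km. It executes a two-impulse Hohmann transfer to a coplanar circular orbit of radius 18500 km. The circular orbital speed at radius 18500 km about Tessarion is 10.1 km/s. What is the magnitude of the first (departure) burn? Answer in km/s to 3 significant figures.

Δv₁ = 1.90 km/s

From the circular-orbit relation v² = μ/r at r = 18500 km: μ = v²r = (10.1)² × 18500 = 1.88718×10^6 km³/s².
Transfer-ellipse semi-major axis a_t = (r₁ + r₂)/2 = (86000 + 18500)/2 = 52250 km.
On the circular orbit at r = 86000 km, v_c = √(μ/r) = 4.684 km/s.
Vis-viva on the transfer ellipse at r = 86000 km gives v_t = √[μ(2/r − 1/a_t)] = 2.787 km/s.
Δv₁ = |v_t − v_c| = |2.787 − 4.684| = 1.897 km/s.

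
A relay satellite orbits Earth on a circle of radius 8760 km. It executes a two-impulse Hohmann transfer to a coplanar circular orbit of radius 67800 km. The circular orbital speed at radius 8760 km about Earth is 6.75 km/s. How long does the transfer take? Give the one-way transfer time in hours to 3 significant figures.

t = 10.3 hours

From the circular-orbit relation v² = μ/r at r = 8760 km: μ = v²r = (6.75)² × 8760 = 3.99128×10^5 km³/s².
The Hohmann ellipse has a_t = (r₁ + r₂)/2 = 38280 km.
Transfer time t = π√(a_t³/μ) = π√((38280)³ / 3.99128×10^5) = 37240 s.
Converting: 37240 s ÷ 3600 s/hour = 10.3 hours.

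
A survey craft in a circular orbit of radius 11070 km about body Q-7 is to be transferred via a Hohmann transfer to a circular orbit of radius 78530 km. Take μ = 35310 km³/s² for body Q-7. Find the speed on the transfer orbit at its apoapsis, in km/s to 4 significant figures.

v = 0.3333 km/s

The Hohmann ellipse has a_t = (r₁ + r₂)/2 = 44800 km.
The apoapsis of the transfer ellipse is at r = 78530 km.
Applying v² = μ(2/r − 1/a_t): v = 0.3333 km/s.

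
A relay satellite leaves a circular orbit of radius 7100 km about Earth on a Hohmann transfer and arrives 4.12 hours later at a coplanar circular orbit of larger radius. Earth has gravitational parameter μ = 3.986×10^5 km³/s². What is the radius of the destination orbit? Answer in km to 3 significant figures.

r₂ = 34300 km

Transfer time t = 4.12 hours = 14832 s, and t = π√(a_t³/μ).
So a_t = (μ t²/π²)^(1/3) = (3.986×10^5 × (14832)² / π²)^(1/3) = 20712 km.
Since a_t = (r₁ + r₂)/2, r₂ = 2a_t − r₁ = 2×20712 − 7100 = 34324 km.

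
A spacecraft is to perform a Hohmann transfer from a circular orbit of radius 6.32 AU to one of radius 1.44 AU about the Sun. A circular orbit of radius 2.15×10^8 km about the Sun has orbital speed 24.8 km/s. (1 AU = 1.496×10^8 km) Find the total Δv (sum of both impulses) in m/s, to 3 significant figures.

Δv = 11500 m/s

From the circular-orbit relation v² = μ/r at r = 2.15×10^8 km: μ = v²r = (24.8)² × 2.15×10^8 = 1.32234×10^11 km³/s².
In km: r₁ = 6.32 × 1.496×10^8 = 9.45472×10^8 km; r₂ = 1.44 × 1.496×10^8 = 2.15424×10^8 km.
Semi-major axis of the transfer orbit: a_t = (9.45472×10^8 + 2.15424×10^8)/2 = 5.80448×10^8 km.
Circular speed at r₁: v₁ = √(μ/r₁) = √(1.32234×10^11/9.45472×10^8) = 11.8262 km/s.
Transfer-orbit speed at r₁ (vis-viva equation): v_a = √[μ(2/r₁ − 1/a_t)] = 7.20463 km/s.
First burn Δv₁ = |v_a − v₁| = 4.622 km/s.
Circular speed at r₂: v₂ = √(μ/r₂) = 24.7756 km/s.
Transfer-orbit speed at r₂: v_p = √[μ(2/r₂ − 1/a_t)] = 31.6203 km/s.
Second burn Δv₂ = |v₂ − v_p| = 6.845 km/s.
Total Δv = Δv₁ + Δv₂ = 11.47 km/s.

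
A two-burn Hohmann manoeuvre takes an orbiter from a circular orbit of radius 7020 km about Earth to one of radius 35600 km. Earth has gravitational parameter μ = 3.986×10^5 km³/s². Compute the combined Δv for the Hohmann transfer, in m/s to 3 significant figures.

Δv = 3630 m/s

Transfer-ellipse semi-major axis a_t = (r₁ + r₂)/2 = (7020 + 35600)/2 = 21310 km.
Circular speed at r₁: v₁ = √(μ/r₁) = √(3.986×10^5/7020) = 7.535 km/s.
Transfer-orbit speed at r₁ (vis-viva): v_p = √[μ(2/r₁ − 1/a_t)] = 9.739 km/s.
First burn Δv₁ = |v_p − v₁| = 2.204 km/s.
Circular speed at r₂: v₂ = √(μ/r₂) = 3.3461 km/s.
Transfer-orbit speed at r₂: v_a = √[μ(2/r₂ − 1/a_t)] = 1.9205 km/s.
Second burn Δv₂ = |v₂ − v_a| = 1.426 km/s.
Δv = Δv₁ + Δv₂ = 2.204 + 1.426 = 3.630 km/s.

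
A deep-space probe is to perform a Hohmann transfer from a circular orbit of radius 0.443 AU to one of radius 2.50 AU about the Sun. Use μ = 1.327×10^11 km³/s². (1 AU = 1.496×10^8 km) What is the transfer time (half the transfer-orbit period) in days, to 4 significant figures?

In km: r₁ = 0.443 × 1.496×10^8 = 6.62728×10^7 km; r₂ = 2.50 × 1.496×10^8 = 3.740×10^8 km.
Transfer-ellipse semi-major axis a_t = (r₁ + r₂)/2 = (6.62728×10^7 + 3.740×10^8)/2 = 2.201364×10^8 km.
Transfer time t = π√(a_t³/μ) = π√((2.201364×10^8)³ / 1.327×10^11) = 2.817×10^7 s.
Converting: 2.817×10^7 s ÷ 86400 s/day = 326.0 days.

t = 326.0 days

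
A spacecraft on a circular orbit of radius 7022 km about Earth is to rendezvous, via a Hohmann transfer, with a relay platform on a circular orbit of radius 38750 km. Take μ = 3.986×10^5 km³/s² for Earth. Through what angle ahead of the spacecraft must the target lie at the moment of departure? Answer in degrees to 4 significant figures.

The Hohmann ellipse has a_t = (r₁ + r₂)/2 = 22886 km.
Transfer time t = π√(a_t³/μ) = 17230 s.
The target's mean motion on its circular orbit is ω₂ = √(μ/r₂³) = 8.277×10^-5 rad/s.
Angle swept by the target during transfer: ω₂·t = 1.426 rad = 81.70°.
Arrival is 180° from departure on the ellipse, so φ = 180° − 81.70° = 98.30°.

φ = 98.30°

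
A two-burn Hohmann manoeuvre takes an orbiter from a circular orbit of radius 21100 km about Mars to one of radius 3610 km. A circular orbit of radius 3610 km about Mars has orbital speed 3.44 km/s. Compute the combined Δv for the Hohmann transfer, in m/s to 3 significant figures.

Δv = 1710 m/s

From the circular-orbit relation v² = μ/r at r = 3610 km: μ = v²r = (3.44)² × 3610 = 42719.3 km³/s².
Transfer-ellipse semi-major axis a_t = (r₁ + r₂)/2 = (21100 + 3610)/2 = 12355 km.
At r₁ the circular-orbit speed is v₁ = √(μ/r₁) = 1.42289 km/s.
Transfer-orbit speed at r₁ (v² = μ(2/r − 1/a)): v_a = √[μ(2/r₁ − 1/a_t)] = 0.769136 km/s.
First burn Δv₁ = |v_a − v₁| = 0.65375 km/s.
At r₂, v₂ = √(μ/r₂) = 3.4400 km/s.
Transfer-orbit speed at r₂: v_p = √[μ(2/r₂ − 1/a_t)] = 4.4955 km/s.
Second burn Δv₂ = |v₂ − v_p| = 1.0555 km/s.
Δv = Δv₁ + Δv₂ = 0.65375 + 1.0555 = 1.709 km/s.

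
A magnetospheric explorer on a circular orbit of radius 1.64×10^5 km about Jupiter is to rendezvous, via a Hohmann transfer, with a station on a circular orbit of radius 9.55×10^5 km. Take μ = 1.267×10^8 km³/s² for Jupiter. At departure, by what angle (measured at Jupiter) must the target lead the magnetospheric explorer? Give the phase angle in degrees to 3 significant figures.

φ = 99.3°

The Hohmann ellipse has a_t = (r₁ + r₂)/2 = 5.595×10^5 km.
The half-period of the transfer ellipse is t = π√(a_t³/μ) = 1.1681×10^5 s.
The target's mean motion on its circular orbit is ω₂ = √(μ/r₂³) = 1.2061×10^-5 rad/s.
Angle swept by the target during transfer: ω₂·t = 1.4088 rad = 80.72°.
The magnetospheric explorer traverses 180° on the transfer ellipse, so the target must lead by 180° − 80.72° = 99.3°.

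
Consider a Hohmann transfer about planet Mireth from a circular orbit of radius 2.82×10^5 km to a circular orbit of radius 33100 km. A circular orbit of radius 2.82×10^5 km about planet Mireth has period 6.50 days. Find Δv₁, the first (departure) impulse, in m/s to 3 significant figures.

Δv₁ = 1710 m/s

From Kepler's third law T² = 4π²r³/μ at r = 2.82×10^5 km, T = 6.50 days = 6.50 × 86400 s = 5.616×10^5 s: μ = 4π²r³/T² = 2.80707×10^6 km³/s².
The Hohmann ellipse has a_t = (r₁ + r₂)/2 = 1.5755×10^5 km.
On the circular orbit at r = 2.820×10^5 km, v_c = √(μ/r) = 3.155 km/s.
Vis-viva on the transfer ellipse at r = 2.820×10^5 km gives v_t = √[μ(2/r − 1/a_t)] = 1.446 km/s.
Δv₁ = |v_t − v_c| = |1.446 − 3.155| = 1.709 km/s.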